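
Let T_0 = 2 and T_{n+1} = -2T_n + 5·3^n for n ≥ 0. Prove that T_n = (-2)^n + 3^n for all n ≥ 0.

Base case: T_0 = 2, and (-2)^0 + 3^0 = 1 + 1 = 2.
Assume T_j = (-2)^j + 3^j for some j ≥ 0.
Then T_{j+1} = -2T_j + 5·3^j = -2·((-2)^j + 3^j) + 5·3^j = (-2)^{j+1} − 2·3^j + 5·3^j = (-2)^{j+1} + 3·3^j = (-2)^{j+1} + 3^{j+1}.
So the formula holds for j+1, and by induction T_n = (-2)^n + 3^n for all n ≥ 0.

T_n = (-2)^n + 3^n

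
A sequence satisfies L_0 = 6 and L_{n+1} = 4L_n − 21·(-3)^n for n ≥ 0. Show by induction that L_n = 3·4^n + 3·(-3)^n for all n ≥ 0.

Base case: L_0 = 6, and 3·4^0 + 3·(-3)^0 = 3 + 3 = 6.
Assume L_m = 3·4^m + 3·(-3)^m for some m ≥ 0.
Then L_{m+1} = 4L_m − 21·(-3)^m = 4·(3·4^m + 3·(-3)^m) − 21·(-3)^m = 3·4^{m+1} + 12·(-3)^m − 21·(-3)^m = 3·4^{m+1} − 9·(-3)^m = 3·4^{m+1} + 3·(-3)^{m+1}.
By induction, L_n = 3·4^n + 3·(-3)^n for all n ≥ 0.

L_n = 3·4^n + 3·(-3)^n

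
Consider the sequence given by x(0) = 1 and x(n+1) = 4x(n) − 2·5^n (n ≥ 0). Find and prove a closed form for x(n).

Claim: x(n) = 3·4^n − 2·5^n.

Base case: x(0) = 1, and 3·4^0 − 2·5^0 = 3 − 2 = 1.
Assume x(j) = 3·4^j − 2·5^j for some j ≥ 0.
Then x(j+1) = 4x(j) − 2·5^j = 4·(3·4^j − 2·5^j) − 2·5^j = 3·4^{j+1} − 8·5^j − 2·5^j = 3·4^{j+1} − 10·5^j = 3·4^{j+1} − 2·5^{j+1}.
Hence x(n) = 3·4^n − 2·5^n for every n ≥ 0, by induction.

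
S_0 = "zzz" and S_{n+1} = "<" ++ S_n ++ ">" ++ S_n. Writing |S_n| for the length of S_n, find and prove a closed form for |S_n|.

Claim: |S_n| = 5·2^n − 2.

Base case: |S_0| = 3, and 5·2^0 − 2 = 3.
Assume |S_m| = 5·2^m − 2.
Then |S_{m+1}| = 1 + |S_m| + 1 + |S_m| = 2|S_m| + 2 = 2(5·2^m − 2) + 2 = 5·2^{m+1} − 4 + 2 = 5·2^{m+1} − 2.
By induction, |S_n| = 5·2^n − 2 for all n ≥ 0.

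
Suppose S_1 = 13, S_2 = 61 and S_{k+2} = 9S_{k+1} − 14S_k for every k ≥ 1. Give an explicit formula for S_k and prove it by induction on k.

Claim: S_k = 3·2^k + 7^k.

Base cases: S_1 = 13 and 3·2^1 + 7^1 = 13; S_2 = 61 and 3·2^2 + 7^2 = 61.
Assume S_j = 3·2^j + 7^j for all 1 ≤ j ≤ m, where m ≥ 2.
Then S_{m+1} = 9S_m − 14S_{m−1} = 9·(3·2^m + 7^m) − 14·(3·2^{m−1} + 7^{m−1}) = 3·(9·2 − 14)2^{m−1} + (9·7 − 14)7^{m−1} = 12·2^{m−1} + 49·7^{m−1} = 3·2^{m+1} + 7^{m+1}.
Hence S_k = 3·2^k + 7^k for every k ≥ 1, by strong induction.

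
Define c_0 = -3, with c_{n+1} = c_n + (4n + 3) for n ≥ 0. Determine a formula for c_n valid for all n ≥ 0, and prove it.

Claim: c_n = 2n^2 + n − 3.

Base case: c_0 = -3, and 2·0^2 + 0 − 3 = -3.
Assume c_r = 2r^2 + r − 3.
Then c_{r+1} = c_r + (4r + 3) = (2r^2 + r − 3) + (4r + 3) = 2r^2 + 5r,
and 2·(r+1)^2 + (r+1) − 3 = 2r^2 + 5r.
Hence c_n = 2n^2 + n − 3 for every n ≥ 0, by induction.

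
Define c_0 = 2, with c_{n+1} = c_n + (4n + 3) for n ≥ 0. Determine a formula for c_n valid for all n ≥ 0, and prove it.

Claim: c_n = 2n^2 + n + 2.

Base case: c_0 = 2, and 2·0^2 + 0 + 2 = 2.
Assume c_r = 2r^2 + r + 2.
Then c_{r+1} = c_r + (4r + 3) = (2r^2 + r + 2) + (4r + 3) = 2r^2 + 5r + 5,
and 2·(r+1)^2 + (r+1) + 2 = 2r^2 + 5r + 5.
Hence c_n = 2n^2 + n + 2 for every n ≥ 0, by induction.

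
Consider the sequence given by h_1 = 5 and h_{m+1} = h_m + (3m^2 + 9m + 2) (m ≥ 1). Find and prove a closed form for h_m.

Claim: h_m = m^3 + 3m^2 − 2m + 3.

Base case: h_1 = 5, and 1^3 + 3·1^2 − 2·1 + 3 = 5.
Assume h_r = r^3 + 3r^2 − 2r + 3.
Then h_{r+1} = h_r + (3r^2 + 9r + 2) = (r^3 + 3r^2 − 2r + 3) + (3r^2 + 9r + 2) = r^3 + 6r^2 + 7r + 5,
and (r+1)^3 + 3·(r+1)^2 − 2·(r+1) + 3 = r^3 + 6r^2 + 7r + 5.
By induction, h_m = m^3 + 3m^2 − 2m + 3 for all m ≥ 1.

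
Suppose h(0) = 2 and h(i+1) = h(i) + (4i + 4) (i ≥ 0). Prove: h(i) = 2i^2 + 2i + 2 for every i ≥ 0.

Base case: h(0) = 2, and 2·0^2 + 2·0 + 2 = 2.
Assume h(r) = 2r^2 + 2r + 2.
Then h(r+1) = h(r) + (4r + 4) = (2r^2 + 2r + 2) + (4r + 4) = 2r^2 + 6r + 6,
and 2·(r+1)^2 + 2·(r+1) + 2 = 2r^2 + 6r + 6.
Hence h(i) = 2i^2 + 2i + 2 for every i ≥ 0, by induction.

h(i) = 2i^2 + 2i + 2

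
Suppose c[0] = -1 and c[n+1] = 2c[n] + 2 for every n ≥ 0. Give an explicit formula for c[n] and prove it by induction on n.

Claim: c[n] = 2^n − 2.

Base case: c[0] = -1, and 2^0 − 2 = 1 − 2 = -1.
Assume c[j] = 2^j − 2 for some j ≥ 0.
Then c[j+1] = 2c[j] + 2 = 2·(2^j − 2) + 2 = 2^{j+1} − 4 + 2 = 2^{j+1} − 2.
Hence c[n] = 2^n − 2 for every n ≥ 0, by induction.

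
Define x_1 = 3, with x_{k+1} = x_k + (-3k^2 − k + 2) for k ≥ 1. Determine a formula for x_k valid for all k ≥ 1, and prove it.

Claim: x_k = -k^3 + k^2 + 2k + 1.

Base case: x_1 = 3, and -1^3 + 1^2 + 2·1 + 1 = 3.
Assume x_r = -r^3 + r^2 + 2r + 1.
Then x_{r+1} = x_r + (-3r^2 − r + 2) = (-r^3 + r^2 + 2r + 1) + (-3r^2 − r + 2) = -r^3 − 2r^2 + r + 3,
and -(r+1)^3 + (r+1)^2 + 2·(r+1) + 1 = -r^3 − 2r^2 + r + 3.
By induction, x_k = -k^3 + k^2 + 2k + 1 for all k ≥ 1.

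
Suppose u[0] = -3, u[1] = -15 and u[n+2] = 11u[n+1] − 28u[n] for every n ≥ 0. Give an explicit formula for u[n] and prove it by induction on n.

Claim: u[n] = -7^n − 2·4^n.

Base cases: u[0] = -3 and -7^0 − 2·4^0 = -3; u[1] = -15 and -7^1 − 2·4^1 = -15.
Assume u[j] = -7^j − 2·4^j for all 0 ≤ j ≤ k, where k ≥ 1.
Then u[k+1] = 11u[k] − 28u[k−1] = 11·(-7^k − 2·4^k) − 28·(-7^{k−1} − 2·4^{k−1}) = -(11·7 − 28)7^{k−1} − 2·(11·4 − 28)4^{k−1} = -49·7^{k−1} − 32·4^{k−1} = -7^{k+1} − 2·4^{k+1}.
This completes the inductive step, so u[n] = -7^n − 2·4^n for all n ≥ 0.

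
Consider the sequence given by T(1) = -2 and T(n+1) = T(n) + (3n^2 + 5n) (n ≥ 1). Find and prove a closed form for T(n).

Claim: T(n) = n^3 + n^2 − 2n − 2.

Base case: T(1) = -2, and 1^3 + 1^2 − 2·1 − 2 = -2.
Assume T(j) = j^3 + j^2 − 2j − 2.
Then T(j+1) = T(j) + (3j^2 + 5j) = (j^3 + j^2 − 2j − 2) + (3j^2 + 5j) = j^3 + 4j^2 + 3j − 2,
and (j+1)^3 + (j+1)^2 − 2·(j+1) − 2 = j^3 + 4j^2 + 3j − 2.
Hence T(n) = n^3 + n^2 − 2n − 2 for every n ≥ 1, by induction.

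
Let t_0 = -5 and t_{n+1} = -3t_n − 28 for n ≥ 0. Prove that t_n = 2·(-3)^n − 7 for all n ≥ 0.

Base case: t_0 = -5, and 2·(-3)^0 − 7 = 2 − 7 = -5.
Assume t_m = 2·(-3)^m − 7 for some m ≥ 0.
Then t_{m+1} = -3t_m − 28 = -3·(2·(-3)^m − 7) − 28 = -6·(-3)^m + 21 − 28 = 2·(-3)^{m+1} − 7.
Hence t_n = 2·(-3)^n − 7 for every n ≥ 0, by induction.

t_n = 2·(-3)^n − 7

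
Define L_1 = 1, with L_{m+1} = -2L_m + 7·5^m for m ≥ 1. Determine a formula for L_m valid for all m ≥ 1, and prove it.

Claim: L_m = 2·(-2)^m + 5^m.

Base case: L_1 = 1, and 2·(-2)^1 + 5^1 = -4 + 5 = 1.
Assume L_r = 2·(-2)^r + 5^r for some r ≥ 1.
Then L_{r+1} = -2L_r + 7·5^r = -2·(2·(-2)^r + 5^r) + 7·5^r = 2·(-2)^{r+1} − 2·5^r + 7·5^r = 2·(-2)^{r+1} + 5·5^r = 2·(-2)^{r+1} + 5^{r+1}.
By induction, L_m = 2·(-2)^m + 5^m for all m ≥ 1.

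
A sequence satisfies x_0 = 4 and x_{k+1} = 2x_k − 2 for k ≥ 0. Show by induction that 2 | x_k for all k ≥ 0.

Base case: x_0 = 4 = 2·2, so 2 | x_0.
Assume 2 | x_r, so x_r = 2t for some integer t.
Then x_{r+1} = 2x_r − 2 = 2·(2t) − 2 = 2(2t − 1), so 2 | x_{r+1}.
Hence 2 | x_k for every k ≥ 0, by induction.

2 | x_k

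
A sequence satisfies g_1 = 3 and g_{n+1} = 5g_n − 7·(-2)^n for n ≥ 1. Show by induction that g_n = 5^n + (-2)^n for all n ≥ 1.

Base case: g_1 = 3, and 5^1 + (-2)^1 = 5 − 2 = 3.
Assume g_m = 5^m + (-2)^m for some m ≥ 1.
Then g_{m+1} = 5g_m − 7·(-2)^m = 5·(5^m + (-2)^m) − 7·(-2)^m = 5^{m+1} + 5·(-2)^m − 7·(-2)^m = 5^{m+1} − 2·(-2)^m = 5^{m+1} + (-2)^{m+1}.
So the formula holds for m+1, and by induction g_n = 5^n + (-2)^n for all n ≥ 1.

g_n = 5^n + (-2)^n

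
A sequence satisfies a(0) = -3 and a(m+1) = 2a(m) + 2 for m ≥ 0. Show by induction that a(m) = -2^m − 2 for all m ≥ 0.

Base case: a(0) = -3, and -2^0 − 2 = -1 − 2 = -3.
Assume a(k) = -2^k − 2 for some k ≥ 0.
Then a(k+1) = 2a(k) + 2 = 2·(-2^k − 2) + 2 = -2^{k+1} − 4 + 2 = -2^{k+1} − 2.
So the formula holds for k+1, and by induction a(m) = -2^m − 2 for all m ≥ 0.

a(m) = -2^m − 2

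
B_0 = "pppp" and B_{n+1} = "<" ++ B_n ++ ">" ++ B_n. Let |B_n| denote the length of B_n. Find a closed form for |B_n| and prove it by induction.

Claim: |B_n| = 6·2^n − 2.

Base case: |B_0| = 4, and 6·2^0 − 2 = 4.
Assume |B_j| = 6·2^j − 2.
Then |B_{j+1}| = 1 + |B_j| + 1 + |B_j| = 2|B_j| + 2 = 2(6·2^j − 2) + 2 = 6·2^{j+1} − 4 + 2 = 6·2^{j+1} − 2.
By induction, |B_n| = 6·2^n − 2 for all n ≥ 0.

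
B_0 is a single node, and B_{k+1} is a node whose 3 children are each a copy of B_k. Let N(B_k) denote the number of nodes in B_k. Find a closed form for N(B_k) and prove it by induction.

Claim: N(B_k) = (3^{k+1} − 1)/2.

Base case: N(B_0) = 1, and (3^{0+1} − 1)/2 = 1.
Assume N(B_m) = (3^{m+1} − 1)/2.
Then N(B_{m+1}) = 1 + 3N(B_m) = 1 + 3·(3^{m+1} − 1)/2 = 1 + (3^{m+2} − 3)/2 = (2 + 3^{m+2} − 3)/2 = (3^{m+2} − 1)/2.
So the formula holds for m+1, and by induction N(B_k) = (3^{k+1} − 1)/2 for all k ≥ 0.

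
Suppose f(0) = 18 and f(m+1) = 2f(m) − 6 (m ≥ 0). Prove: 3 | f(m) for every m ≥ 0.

Base case: f(0) = 18 = 3·6, so 3 | f(0).
Assume 3 | f(k), so f(k) = 3t for some integer t.
Then f(k+1) = 2f(k) − 6 = 2·(3t) − 6 = 3(2t − 2), so 3 | f(k+1).
So the property holds for k+1, and by induction 3 | f(m) for all m ≥ 0.

3 | f(m)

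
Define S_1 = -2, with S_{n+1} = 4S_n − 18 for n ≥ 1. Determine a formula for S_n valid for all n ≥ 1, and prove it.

Claim: S_n = -2·4^n + 6.

Base case: S_1 = -2, and -2·4^1 + 6 = -8 + 6 = -2.
Assume S_m = -2·4^m + 6 for some m ≥ 1.
Then S_{m+1} = 4S_m − 18 = 4·(-2·4^m + 6) − 18 = -8·4^m + 24 − 18 = -2·4^{m+1} + 6.
So the formula holds for m+1, and by induction S_n = -2·4^n + 6 for all n ≥ 1.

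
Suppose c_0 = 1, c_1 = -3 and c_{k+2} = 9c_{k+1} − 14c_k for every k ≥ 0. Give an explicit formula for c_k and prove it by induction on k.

Claim: c_k = 2·2^k − 7^k.

Base cases: c_0 = 1 and 2·2^0 − 7^0 = 1; c_1 = -3 and 2·2^1 − 7^1 = -3.
Assume c_i = 2·2^i − 7^i for all 0 ≤ i ≤ j, where j ≥ 1.
Then c_{j+1} = 9c_j − 14c_{j−1} = 9·(2·2^j − 7^j) − 14·(2·2^{j−1} − 7^{j−1}) = 2·(9·2 − 14)2^{j−1} − (9·7 − 14)7^{j−1} = 8·2^{j−1} − 49·7^{j−1} = 2·2^{j+1} − 7^{j+1}.
Hence c_k = 2·2^k − 7^k for every k ≥ 0, by strong induction.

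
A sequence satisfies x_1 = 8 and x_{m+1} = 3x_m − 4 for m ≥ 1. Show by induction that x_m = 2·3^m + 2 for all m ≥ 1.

Base case: x_1 = 8, and 2·3^1 + 2 = 6 + 2 = 8.
Assume x_j = 2·3^j + 2 for some j ≥ 1.
Then x_{j+1} = 3x_j − 4 = 3·(2·3^j + 2) − 4 = 6·3^j + 6 − 4 = 2·3^{j+1} + 2.
By induction, x_m = 2·3^m + 2 for all m ≥ 1.

x_m = 2·3^m + 2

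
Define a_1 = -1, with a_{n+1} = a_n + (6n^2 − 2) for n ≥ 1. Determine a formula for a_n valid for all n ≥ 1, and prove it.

Claim: a_n = 2n^3 − 3n^2 − n + 1.

Base case: a_1 = -1, and 2·1^3 − 3·1^2 − 1 + 1 = -1.
Assume a_k = 2k^3 − 3k^2 − k + 1.
Then a_{k+1} = a_k + (6k^2 − 2) = (2k^3 − 3k^2 − k + 1) + (6k^2 − 2) = 2k^3 + 3k^2 − k − 1,
and 2·(k+1)^3 − 3·(k+1)^2 − (k+1) + 1 = 2k^3 + 3k^2 − k − 1.
This completes the inductive step, so a_n = 2n^3 − 3n^2 − n + 1 for all n ≥ 1.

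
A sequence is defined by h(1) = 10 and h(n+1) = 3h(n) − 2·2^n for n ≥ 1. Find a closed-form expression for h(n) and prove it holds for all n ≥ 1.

Claim: h(n) = 2·3^n + 2·2^n.

Base case: h(1) = 10, and 2·3^1 + 2·2^1 = 6 + 4 = 10.
Assume h(j) = 2·3^j + 2·2^j for some j ≥ 1.
Then h(j+1) = 3h(j) − 2·2^j = 3·(2·3^j + 2·2^j) − 2·2^j = 2·3^{j+1} + 6·2^j − 2·2^j = 2·3^{j+1} + 4·2^j = 2·3^{j+1} + 2·2^{j+1}.
By induction, h(n) = 2·3^n + 2·2^n for all n ≥ 1.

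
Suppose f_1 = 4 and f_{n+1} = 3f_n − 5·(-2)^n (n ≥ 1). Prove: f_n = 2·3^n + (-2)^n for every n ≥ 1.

Base case: f_1 = 4, and 2·3^1 + (-2)^1 = 6 − 2 = 4.
Assume f_j = 2·3^j + (-2)^j for some j ≥ 1.
Then f_{j+1} = 3f_j − 5·(-2)^j = 3·(2·3^j + (-2)^j) − 5·(-2)^j = 2·3^{j+1} + 3·(-2)^j − 5·(-2)^j = 2·3^{j+1} − 2·(-2)^j = 2·3^{j+1} + (-2)^{j+1}.
This completes the inductive step, so f_n = 2·3^n + (-2)^n for all n ≥ 1.

f_n = 2·3^n + (-2)^n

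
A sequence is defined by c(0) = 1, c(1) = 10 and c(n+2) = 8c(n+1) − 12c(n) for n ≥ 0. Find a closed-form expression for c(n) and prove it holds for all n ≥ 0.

Claim: c(n) = 2·6^n − 2^n.

Base cases: c(0) = 1 and 2·6^0 − 2^0 = 1; c(1) = 10 and 2·6^1 − 2^1 = 10.
Assume c(j) = 2·6^j − 2^j for all 0 ≤ j ≤ r, where r ≥ 1.
Then c(r+1) = 8c(r) − 12c(r−1) = 8·(2·6^r − 2^r) − 12·(2·6^{r−1} − 2^{r−1}) = 2·(8·6 − 12)6^{r−1} − (8·2 − 12)2^{r−1} = 72·6^{r−1} − 4·2^{r−1} = 2·6^{r+1} − 2^{r+1}.
By strong induction, c(n) = 2·6^n − 2^n for all n ≥ 0.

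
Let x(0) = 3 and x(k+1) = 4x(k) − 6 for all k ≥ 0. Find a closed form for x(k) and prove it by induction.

Claim: x(k) = 4^k + 2.

Base case: x(0) = 3, and 4^0 + 2 = 1 + 2 = 3.
Assume x(j) = 4^j + 2 for some j ≥ 0.
Then x(j+1) = 4x(j) − 6 = 4·(4^j + 2) − 6 = 4^{j+1} + 8 − 6 = 4^{j+1} + 2.
This completes the inductive step, so x(k) = 4^k + 2 for all k ≥ 0.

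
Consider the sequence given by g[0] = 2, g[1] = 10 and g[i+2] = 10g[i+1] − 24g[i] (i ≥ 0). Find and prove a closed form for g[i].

Claim: g[i] = 4^i + 6^i.

Base cases: g[0] = 2 and 4^0 + 6^0 = 2; g[1] = 10 and 4^1 + 6^1 = 10.
Assume g[t] = 4^t + 6^t for all 0 ≤ t ≤ j, where j ≥ 1.
Then g[j+1] = 10g[j] − 24g[j−1] = 10·(4^j + 6^j) − 24·(4^{j−1} + 6^{j−1}) = (10·4 − 24)4^{j−1} + (10·6 − 24)6^{j−1} = 16·4^{j−1} + 36·6^{j−1} = 4^{j+1} + 6^{j+1}.
This completes the inductive step, so g[i] = 4^i + 6^i for all i ≥ 0.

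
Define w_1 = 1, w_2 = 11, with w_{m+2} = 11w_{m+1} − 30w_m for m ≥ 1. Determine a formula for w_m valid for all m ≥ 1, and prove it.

Claim: w_m = 6^m − 5^m.

Base cases: w_1 = 1 and 6^1 − 5^1 = 1; w_2 = 11 and 6^2 − 5^2 = 11.
Assume w_i = 6^i − 5^i for all 1 ≤ i ≤ j, where j ≥ 2.
Then w_{j+1} = 11w_j − 30w_{j−1} = 11·(6^j − 5^j) − 30·(6^{j−1} − 5^{j−1}) = (11·6 − 30)6^{j−1} − (11·5 − 30)5^{j−1} = 36·6^{j−1} − 25·5^{j−1} = 6^{j+1} − 5^{j+1}.
Hence w_m = 6^m − 5^m for every m ≥ 1, by strong induction.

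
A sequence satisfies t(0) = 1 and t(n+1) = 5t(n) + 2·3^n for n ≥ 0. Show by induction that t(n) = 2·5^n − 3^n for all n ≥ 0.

Base case: t(0) = 1, and 2·5^0 − 3^0 = 2 − 1 = 1.
Assume t(m) = 2·5^m − 3^m for some m ≥ 0.
Then t(m+1) = 5t(m) + 2·3^m = 5·(2·5^m − 3^m) + 2·3^m = 2·5^{m+1} − 5·3^m + 2·3^m = 2·5^{m+1} − 3·3^m = 2·5^{m+1} − 3^{m+1}.
By induction, t(n) = 2·5^n − 3^n for all n ≥ 0.

t(n) = 2·5^n − 3^n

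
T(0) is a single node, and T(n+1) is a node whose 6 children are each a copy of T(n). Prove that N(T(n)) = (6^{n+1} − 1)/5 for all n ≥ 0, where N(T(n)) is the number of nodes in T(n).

Base case: N(T(0)) = 1, and (6^{0+1} − 1)/5 = 1.
Assume N(T(m)) = (6^{m+1} − 1)/5.
Then N(T(m+1)) = 1 + 6N(T(m)) = 1 + 6·(6^{m+1} − 1)/5 = 1 + (6^{m+2} − 6)/5 = (5 + 6^{m+2} − 6)/5 = (6^{m+2} − 1)/5.
So the formula holds for m+1, and by induction N(T(n)) = (6^{n+1} − 1)/5 for all n ≥ 0.

N(T(n)) = (6^{n+1} − 1)/5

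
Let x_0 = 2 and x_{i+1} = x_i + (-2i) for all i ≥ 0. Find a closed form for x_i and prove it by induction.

Claim: x_i = -i^2 + i + 2.

Base case: x_0 = 2, and -0^2 + 0 + 2 = 2.
Assume x_m = -m^2 + m + 2.
Then x_{m+1} = x_m + (-2m) = (-m^2 + m + 2) + (-2m) = -m^2 − m + 2,
and -(m+1)^2 + (m+1) + 2 = -m^2 − m + 2.
Hence x_i = -i^2 + i + 2 for every i ≥ 0, by induction.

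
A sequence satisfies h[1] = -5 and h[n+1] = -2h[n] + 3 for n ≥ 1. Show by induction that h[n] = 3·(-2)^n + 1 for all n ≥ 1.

Base case: h[1] = -5, and 3·(-2)^1 + 1 = -6 + 1 = -5.
Assume h[r] = 3·(-2)^r + 1 for some r ≥ 1.
Then h[r+1] = -2h[r] + 3 = -2·(3·(-2)^r + 1) + 3 = -6·(-2)^r − 2 + 3 = 3·(-2)^{r+1} + 1.
Hence h[n] = 3·(-2)^n + 1 for every n ≥ 1, by induction.

h[n] = 3·(-2)^n + 1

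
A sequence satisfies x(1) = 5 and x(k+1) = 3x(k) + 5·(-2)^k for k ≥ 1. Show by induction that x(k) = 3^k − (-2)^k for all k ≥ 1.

Base case: x(1) = 5, and 3^1 − (-2)^1 = 3 + 2 = 5.
Assume x(r) = 3^r − (-2)^r for some r ≥ 1.
Then x(r+1) = 3x(r) + 5·(-2)^r = 3·(3^r − (-2)^r) + 5·(-2)^r = 3^{r+1} − 3·(-2)^r + 5·(-2)^r = 3^{r+1} + 2·(-2)^r = 3^{r+1} − (-2)^{r+1}.
By induction, x(k) = 3^k − (-2)^k for all k ≥ 1.

x(k) = 3^k − (-2)^k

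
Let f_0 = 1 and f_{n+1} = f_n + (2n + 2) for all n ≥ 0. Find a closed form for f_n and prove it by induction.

Claim: f_n = n^2 + n + 1.

Base case: f_0 = 1, and 0^2 + 0 + 1 = 1.
Assume f_m = m^2 + m + 1.
Then f_{m+1} = f_m + (2m + 2) = (m^2 + m + 1) + (2m + 2) = m^2 + 3m + 3,
and (m+1)^2 + (m+1) + 1 = m^2 + 3m + 3.
This completes the inductive step, so f_n = n^2 + n + 1 for all n ≥ 0.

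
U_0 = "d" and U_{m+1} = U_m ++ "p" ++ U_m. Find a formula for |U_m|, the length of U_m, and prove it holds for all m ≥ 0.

Claim: |U_m| = 2^{m+1} − 1.

Base case: |U_0| = 1, and 2^{0+1} − 1 = 1.
Assume |U_r| = 2^{r+1} − 1.
Then |U_{r+1}| = |U_r| + 1 + |U_r| = 2|U_r| + 1 = 2(2^{r+1} − 1) + 1 = 2^{r+2} − 2 + 1 = 2^{r+2} − 1.
By induction, |U_m| = 2^{m+1} − 1 for all m ≥ 0.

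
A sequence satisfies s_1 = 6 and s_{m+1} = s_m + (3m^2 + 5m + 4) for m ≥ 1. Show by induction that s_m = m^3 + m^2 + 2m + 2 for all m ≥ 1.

Base case: s_1 = 6, and 1^3 + 1^2 + 2·1 + 2 = 6.
Assume s_r = r^3 + r^2 + 2r + 2.
Then s_{r+1} = s_r + (3r^2 + 5r + 4) = (r^3 + r^2 + 2r + 2) + (3r^2 + 5r + 4) = r^3 + 4r^2 + 7r + 6,
and (r+1)^3 + (r+1)^2 + 2·(r+1) + 2 = r^3 + 4r^2 + 7r + 6.
By induction, s_m = m^3 + m^2 + 2m + 2 for all m ≥ 1.

s_m = m^3 + m^2 + 2m + 2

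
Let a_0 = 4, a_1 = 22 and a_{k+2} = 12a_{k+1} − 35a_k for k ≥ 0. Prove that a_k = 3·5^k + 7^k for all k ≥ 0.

Base cases: a_0 = 4 and 3·5^0 + 7^0 = 4; a_1 = 22 and 3·5^1 + 7^1 = 22.
Assume a_j = 3·5^j + 7^j for all 0 ≤ j ≤ r, where r ≥ 1.
Then a_{r+1} = 12a_r − 35a_{r−1} = 12·(3·5^r + 7^r) − 35·(3·5^{r−1} + 7^{r−1}) = 3·(12·5 − 35)5^{r−1} + (12·7 − 35)7^{r−1} = 75·5^{r−1} + 49·7^{r−1} = 3·5^{r+1} + 7^{r+1}.
So the formula holds for r+1, and by strong induction a_k = 3·5^k + 7^k for all k ≥ 0.

a_k = 3·5^k + 7^k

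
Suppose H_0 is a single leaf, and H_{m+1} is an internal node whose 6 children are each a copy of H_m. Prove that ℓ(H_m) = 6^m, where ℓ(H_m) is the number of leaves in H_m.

Base case: ℓ(H_0) = 1, and 6^0 = 1.
Assume ℓ(H_j) = 6^j.
Then ℓ(H_{j+1}) = 6·ℓ(H_j) = 6·6^j = 6^{j+1}.
So the formula holds for j+1, and by induction ℓ(H_m) = 6^m for all m ≥ 0.

ℓ(H_m) = 6^m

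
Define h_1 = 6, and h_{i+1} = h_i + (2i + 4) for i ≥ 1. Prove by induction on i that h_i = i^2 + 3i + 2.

Base case: h_1 = 6, and 1^2 + 3·1 + 2 = 6.
Assume h_r = r^2 + 3r + 2.
Then h_{r+1} = h_r + (2r + 4) = (r^2 + 3r + 2) + (2r + 4) = r^2 + 5r + 6,
and (r+1)^2 + 3·(r+1) + 2 = r^2 + 5r + 6.
By induction, h_i = i^2 + 3i + 2 for all i ≥ 1.

h_i = i^2 + 3i + 2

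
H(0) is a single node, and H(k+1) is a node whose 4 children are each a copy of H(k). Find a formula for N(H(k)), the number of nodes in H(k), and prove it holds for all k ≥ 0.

Claim: N(H(k)) = (4^{k+1} − 1)/3.

Base case: N(H(0)) = 1, and (4^{0+1} − 1)/3 = 1.
Assume N(H(m)) = (4^{m+1} − 1)/3.
Then N(H(m+1)) = 1 + 4N(H(m)) = 1 + 4·(4^{m+1} − 1)/3 = 1 + (4^{m+2} − 4)/3 = (3 + 4^{m+2} − 4)/3 = (4^{m+2} − 1)/3.
Hence N(H(k)) = (4^{k+1} − 1)/3 for every k ≥ 0, by induction.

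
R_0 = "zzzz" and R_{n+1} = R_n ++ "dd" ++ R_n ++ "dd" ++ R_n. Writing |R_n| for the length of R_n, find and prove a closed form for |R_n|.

Claim: |R_n| = 6·3^n − 2.

Base case: |R_0| = 4, and 6·3^0 − 2 = 4.
Assume |R_r| = 6·3^r − 2.
Then |R_{r+1}| = 3|R_r| + 4 = 3(6·3^r − 2) + 4 = 6·3^{r+1} − 6 + 4 = 6·3^{r+1} − 2.
This completes the inductive step, so |R_n| = 6·3^n − 2 for all n ≥ 0.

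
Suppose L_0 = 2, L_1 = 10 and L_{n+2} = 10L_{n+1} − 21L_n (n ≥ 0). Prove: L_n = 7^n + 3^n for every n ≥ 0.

Base cases: L_0 = 2 and 7^0 + 3^0 = 2; L_1 = 10 and 7^1 + 3^1 = 10.
Assume L_j = 7^j + 3^j for all 0 ≤ j ≤ k, where k ≥ 1.
Then L_{k+1} = 10L_k − 21L_{k−1} = 10·(7^k + 3^k) − 21·(7^{k−1} + 3^{k−1}) = (10·7 − 21)7^{k−1} + (10·3 − 21)3^{k−1} = 49·7^{k−1} + 9·3^{k−1} = 7^{k+1} + 3^{k+1}.
Hence L_n = 7^n + 3^n for every n ≥ 0, by strong induction.

L_n = 7^n + 3^n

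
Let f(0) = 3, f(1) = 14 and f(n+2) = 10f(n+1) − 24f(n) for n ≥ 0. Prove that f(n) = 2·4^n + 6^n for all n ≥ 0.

Base cases: f(0) = 3 and 2·4^0 + 6^0 = 3; f(1) = 14 and 2·4^1 + 6^1 = 14.
Assume f(j) = 2·4^j + 6^j for all 0 ≤ j ≤ m, where m ≥ 1.
Then f(m+1) = 10f(m) − 24f(m−1) = 10·(2·4^m + 6^m) − 24·(2·4^{m−1} + 6^{m−1}) = 2·(10·4 − 24)4^{m−1} + (10·6 − 24)6^{m−1} = 32·4^{m−1} + 36·6^{m−1} = 2·4^{m+1} + 6^{m+1}.
By strong induction, f(n) = 2·4^n + 6^n for all n ≥ 0.

f(n) = 2·4^n + 6^n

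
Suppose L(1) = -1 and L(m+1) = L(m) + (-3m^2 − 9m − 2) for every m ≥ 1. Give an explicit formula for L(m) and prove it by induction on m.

Claim: L(m) = -m^3 − 3m^2 + 2m + 1.

Base case: L(1) = -1, and -1^3 − 3·1^2 + 2·1 + 1 = -1.
Assume L(k) = -k^3 − 3k^2 + 2k + 1.
Then L(k+1) = L(k) + (-3k^2 − 9k − 2) = (-k^3 − 3k^2 + 2k + 1) + (-3k^2 − 9k − 2) = -k^3 − 6k^2 − 7k − 1,
and -(k+1)^3 − 3·(k+1)^2 + 2·(k+1) + 1 = -k^3 − 6k^2 − 7k − 1.
Hence L(m) = -m^3 − 3m^2 + 2m + 1 for every m ≥ 1, by induction.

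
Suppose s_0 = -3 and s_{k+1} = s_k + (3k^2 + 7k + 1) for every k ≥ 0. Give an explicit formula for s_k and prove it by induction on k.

Claim: s_k = k^3 + 2k^2 − 2k − 3.

Base case: s_0 = -3, and 0^3 + 2·0^2 − 2·0 − 3 = -3.
Assume s_r = r^3 + 2r^2 − 2r − 3.
Then s_{r+1} = s_r + (3r^2 + 7r + 1) = (r^3 + 2r^2 − 2r − 3) + (3r^2 + 7r + 1) = r^3 + 5r^2 + 5r − 2,
and (r+1)^3 + 2·(r+1)^2 − 2·(r+1) − 3 = r^3 + 5r^2 + 5r − 2.
By induction, s_k = k^3 + 2k^2 − 2k − 3 for all k ≥ 0.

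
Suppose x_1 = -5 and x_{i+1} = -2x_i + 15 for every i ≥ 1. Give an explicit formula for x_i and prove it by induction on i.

Claim: x_i = 5·(-2)^i + 5.

Base case: x_1 = -5, and 5·(-2)^1 + 5 = -10 + 5 = -5.
Assume x_m = 5·(-2)^m + 5 for some m ≥ 1.
Then x_{m+1} = -2x_m + 15 = -2·(5·(-2)^m + 5) + 15 = -10·(-2)^m − 10 + 15 = 5·(-2)^{m+1} + 5.
So the formula holds for m+1, and by induction x_i = 5·(-2)^i + 5 for all i ≥ 1.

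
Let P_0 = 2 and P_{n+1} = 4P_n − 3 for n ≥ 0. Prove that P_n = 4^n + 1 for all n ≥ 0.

Base case: P_0 = 2, and 4^0 + 1 = 1 + 1 = 2.
Assume P_j = 4^j + 1 for some j ≥ 0.
Then P_{j+1} = 4P_j − 3 = 4·(4^j + 1) − 3 = 4^{j+1} + 4 − 3 = 4^{j+1} + 1.
By induction, P_n = 4^n + 1 for all n ≥ 0.

P_n = 4^n + 1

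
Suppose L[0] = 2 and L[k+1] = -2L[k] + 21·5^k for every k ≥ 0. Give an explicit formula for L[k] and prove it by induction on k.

Claim: L[k] = -(-2)^k + 3·5^k.

Base case: L[0] = 2, and -(-2)^0 + 3·5^0 = -1 + 3 = 2.
Assume L[m] = -(-2)^m + 3·5^m for some m ≥ 0.
Then L[m+1] = -2L[m] + 21·5^m = -2·(-(-2)^m + 3·5^m) + 21·5^m = -(-2)^{m+1} − 6·5^m + 21·5^m = -(-2)^{m+1} + 15·5^m = -(-2)^{m+1} + 3·5^{m+1}.
Hence L[k] = -(-2)^k + 3·5^k for every k ≥ 0, by induction.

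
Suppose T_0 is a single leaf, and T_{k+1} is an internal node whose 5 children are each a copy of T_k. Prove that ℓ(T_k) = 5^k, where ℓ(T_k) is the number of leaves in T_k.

Base case: ℓ(T_0) = 1, and 5^0 = 1.
Assume ℓ(T_j) = 5^j.
Then ℓ(T_{j+1}) = 5·ℓ(T_j) = 5·5^j = 5^{j+1}.
This completes the inductive step, so ℓ(T_k) = 5^k for all k ≥ 0.

ℓ(T_k) = 5^k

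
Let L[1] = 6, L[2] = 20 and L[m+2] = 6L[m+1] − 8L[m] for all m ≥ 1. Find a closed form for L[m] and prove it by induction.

Claim: L[m] = 2^m + 4^m.

Base cases: L[1] = 6 and 2^1 + 4^1 = 6; L[2] = 20 and 2^2 + 4^2 = 20.
Assume L[j] = 2^j + 4^j for all 1 ≤ j ≤ r, where r ≥ 2.
Then L[r+1] = 6L[r] − 8L[r−1] = 6·(2^r + 4^r) − 8·(2^{r−1} + 4^{r−1}) = (6·2 − 8)2^{r−1} + (6·4 − 8)4^{r−1} = 4·2^{r−1} + 16·4^{r−1} = 2^{r+1} + 4^{r+1}.
By strong induction, L[m] = 2^m + 4^m for all m ≥ 1.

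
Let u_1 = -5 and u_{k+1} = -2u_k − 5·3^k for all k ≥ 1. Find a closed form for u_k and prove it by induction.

Claim: u_k = (-2)^k − 3^k.

Base case: u_1 = -5, and (-2)^1 − 3^1 = -2 − 3 = -5.
Assume u_j = (-2)^j − 3^j for some j ≥ 1.
Then u_{j+1} = -2u_j − 5·3^j = -2·((-2)^j − 3^j) − 5·3^j = (-2)^{j+1} + 2·3^j − 5·3^j = (-2)^{j+1} − 3·3^j = (-2)^{j+1} − 3^{j+1}.
By induction, u_k = (-2)^k − 3^k for all k ≥ 1.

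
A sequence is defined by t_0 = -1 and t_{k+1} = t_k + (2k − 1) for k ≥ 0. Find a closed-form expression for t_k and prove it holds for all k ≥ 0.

Claim: t_k = k^2 − 2k − 1.

Base case: t_0 = -1, and 0^2 − 2·0 − 1 = -1.
Assume t_j = j^2 − 2j − 1.
Then t_{j+1} = t_j + (2j − 1) = (j^2 − 2j − 1) + (2j − 1) = j^2 − 2,
and (j+1)^2 − 2·(j+1) − 1 = j^2 − 2.
This completes the inductive step, so t_k = k^2 − 2k − 1 for all k ≥ 0.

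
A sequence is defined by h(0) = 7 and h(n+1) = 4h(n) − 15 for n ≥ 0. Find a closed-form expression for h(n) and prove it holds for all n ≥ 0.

Claim: h(n) = 2·4^n + 5.

Base case: h(0) = 7, and 2·4^0 + 5 = 2 + 5 = 7.
Assume h(k) = 2·4^k + 5 for some k ≥ 0.
Then h(k+1) = 4h(k) − 15 = 4·(2·4^k + 5) − 15 = 8·4^k + 20 − 15 = 2·4^{k+1} + 5.
This completes the inductive step, so h(n) = 2·4^n + 5 for all n ≥ 0.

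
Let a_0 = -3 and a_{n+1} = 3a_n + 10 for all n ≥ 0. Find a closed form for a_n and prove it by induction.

Claim: a_n = 2·3^n − 5.

Base case: a_0 = -3, and 2·3^0 − 5 = 2 − 5 = -3.
Assume a_k = 2·3^k − 5 for some k ≥ 0.
Then a_{k+1} = 3a_k + 10 = 3·(2·3^k − 5) + 10 = 6·3^k − 15 + 10 = 2·3^{k+1} − 5.
So the formula holds for k+1, and by induction a_n = 2·3^n − 5 for all n ≥ 0.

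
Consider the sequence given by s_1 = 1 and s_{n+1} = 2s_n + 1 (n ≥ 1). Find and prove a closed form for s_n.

Claim: s_n = 2^n − 1.

Base case: s_1 = 1, and 2^1 − 1 = 2 − 1 = 1.
Assume s_m = 2^m − 1 for some m ≥ 1.
Then s_{m+1} = 2s_m + 1 = 2·(2^m − 1) + 1 = 2^{m+1} − 2 + 1 = 2^{m+1} − 1.
This completes the inductive step, so s_n = 2^n − 1 for all n ≥ 1.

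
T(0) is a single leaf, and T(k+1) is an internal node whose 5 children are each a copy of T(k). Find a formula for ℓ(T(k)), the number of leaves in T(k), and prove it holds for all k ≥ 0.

Claim: ℓ(T(k)) = 5^k.

Base case: ℓ(T(0)) = 1, and 5^0 = 1.
Assume ℓ(T(m)) = 5^m.
Then ℓ(T(m+1)) = 5·ℓ(T(m)) = 5·5^m = 5^{m+1}.
This completes the inductive step, so ℓ(T(k)) = 5^k for all k ≥ 0.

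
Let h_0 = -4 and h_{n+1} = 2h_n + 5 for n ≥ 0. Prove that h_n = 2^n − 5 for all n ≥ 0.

Base case: h_0 = -4, and 2^0 − 5 = 1 − 5 = -4.
Assume h_k = 2^k − 5 for some k ≥ 0.
Then h_{k+1} = 2h_k + 5 = 2·(2^k − 5) + 5 = 2^{k+1} − 10 + 5 = 2^{k+1} − 5.
This completes the inductive step, so h_n = 2^n − 5 for all n ≥ 0.

h_n = 2^n − 5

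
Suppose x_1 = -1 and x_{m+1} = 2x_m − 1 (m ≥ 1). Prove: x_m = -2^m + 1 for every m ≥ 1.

Base case: x_1 = -1, and -2^1 + 1 = -2 + 1 = -1.
Assume x_k = -2^k + 1 for some k ≥ 1.
Then x_{k+1} = 2x_k − 1 = 2·(-2^k + 1) − 1 = -2^{k+1} + 2 − 1 = -2^{k+1} + 1.
This completes the inductive step, so x_m = -2^m + 1 for all m ≥ 1.

x_m = -2^m + 1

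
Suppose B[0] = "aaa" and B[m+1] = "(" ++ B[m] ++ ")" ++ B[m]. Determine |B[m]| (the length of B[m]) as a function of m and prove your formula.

Claim: |B[m]| = 5·2^m − 2.

Base case: |B[0]| = 3, and 5·2^0 − 2 = 3.
Assume |B[r]| = 5·2^r − 2.
Then |B[r+1]| = 1 + |B[r]| + 1 + |B[r]| = 2|B[r]| + 2 = 2(5·2^r − 2) + 2 = 5·2^{r+1} − 4 + 2 = 5·2^{r+1} − 2.
So the formula holds for r+1, and by induction |B[m]| = 5·2^m − 2 for all m ≥ 0.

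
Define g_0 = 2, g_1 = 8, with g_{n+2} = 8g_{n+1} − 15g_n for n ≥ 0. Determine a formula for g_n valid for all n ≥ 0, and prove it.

Claim: g_n = 3^n + 5^n.

Base cases: g_0 = 2 and 3^0 + 5^0 = 2; g_1 = 8 and 3^1 + 5^1 = 8.
Assume g_i = 3^i + 5^i for all 0 ≤ i ≤ j, where j ≥ 1.
Then g_{j+1} = 8g_j − 15g_{j−1} = 8·(3^j + 5^j) − 15·(3^{j−1} + 5^{j−1}) = (8·3 − 15)3^{j−1} + (8·5 − 15)5^{j−1} = 9·3^{j−1} + 25·5^{j−1} = 3^{j+1} + 5^{j+1}.
This completes the inductive step, so g_n = 3^n + 5^n for all n ≥ 0.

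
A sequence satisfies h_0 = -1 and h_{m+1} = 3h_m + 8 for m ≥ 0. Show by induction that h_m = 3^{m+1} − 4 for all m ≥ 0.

Base case: h_0 = -1, and 3^{0+1} − 4 = 3 − 4 = -1.
Assume h_r = 3^{r+1} − 4 for some r ≥ 0.
Then h_{r+1} = 3h_r + 8 = 3·(3^{r+1} − 4) + 8 = 3^{r+2} − 12 + 8 = 3^{r+2} − 4.
Hence h_m = 3^{m+1} − 4 for every m ≥ 0, by induction.

h_m = 3^{m+1} − 4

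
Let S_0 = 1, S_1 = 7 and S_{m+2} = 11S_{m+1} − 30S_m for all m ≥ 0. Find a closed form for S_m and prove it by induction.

Claim: S_m = 2·6^m − 5^m.

Base cases: S_0 = 1 and 2·6^0 − 5^0 = 1; S_1 = 7 and 2·6^1 − 5^1 = 7.
Assume S_j = 2·6^j − 5^j for all 0 ≤ j ≤ r, where r ≥ 1.
Then S_{r+1} = 11S_r − 30S_{r−1} = 11·(2·6^r − 5^r) − 30·(2·6^{r−1} − 5^{r−1}) = 2·(11·6 − 30)6^{r−1} − (11·5 − 30)5^{r−1} = 72·6^{r−1} − 25·5^{r−1} = 2·6^{r+1} − 5^{r+1}.
So the formula holds for r+1, and by strong induction S_m = 2·6^m − 5^m for all m ≥ 0.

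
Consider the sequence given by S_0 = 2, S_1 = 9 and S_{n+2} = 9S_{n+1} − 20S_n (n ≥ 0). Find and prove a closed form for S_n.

Claim: S_n = 4^n + 5^n.

Base cases: S_0 = 2 and 4^0 + 5^0 = 2; S_1 = 9 and 4^1 + 5^1 = 9.
Assume S_j = 4^j + 5^j for all 0 ≤ j ≤ m, where m ≥ 1.
Then S_{m+1} = 9S_m − 20S_{m−1} = 9·(4^m + 5^m) − 20·(4^{m−1} + 5^{m−1}) = (9·4 − 20)4^{m−1} + (9·5 − 20)5^{m−1} = 16·4^{m−1} + 25·5^{m−1} = 4^{m+1} + 5^{m+1}.
This completes the inductive step, so S_n = 4^n + 5^n for all n ≥ 0.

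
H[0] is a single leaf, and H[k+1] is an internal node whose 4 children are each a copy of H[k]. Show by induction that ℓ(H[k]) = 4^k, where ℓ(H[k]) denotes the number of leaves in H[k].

Base case: ℓ(H[0]) = 1, and 4^0 = 1.
Assume ℓ(H[r]) = 4^r.
Then ℓ(H[r+1]) = 4·ℓ(H[r]) = 4·4^r = 4^{r+1}.
So the formula holds for r+1, and by induction ℓ(H[k]) = 4^k for all k ≥ 0.

ℓ(H[k]) = 4^k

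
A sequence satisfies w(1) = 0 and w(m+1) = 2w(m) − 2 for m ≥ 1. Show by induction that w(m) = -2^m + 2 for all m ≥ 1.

Base case: w(1) = 0, and -2^1 + 2 = -2 + 2 = 0.
Assume w(j) = -2^j + 2 for some j ≥ 1.
Then w(j+1) = 2w(j) − 2 = 2·(-2^j + 2) − 2 = -2^{j+1} + 4 − 2 = -2^{j+1} + 2.
Hence w(m) = -2^m + 2 for every m ≥ 1, by induction.

w(m) = -2^m + 2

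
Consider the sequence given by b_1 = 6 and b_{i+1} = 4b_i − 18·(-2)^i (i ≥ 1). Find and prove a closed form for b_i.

Claim: b_i = 3·4^i + 3·(-2)^i.

Base case: b_1 = 6, and 3·4^1 + 3·(-2)^1 = 12 − 6 = 6.
Assume b_j = 3·4^j + 3·(-2)^j for some j ≥ 1.
Then b_{j+1} = 4b_j − 18·(-2)^j = 4·(3·4^j + 3·(-2)^j) − 18·(-2)^j = 3·4^{j+1} + 12·(-2)^j − 18·(-2)^j = 3·4^{j+1} − 6·(-2)^j = 3·4^{j+1} + 3·(-2)^{j+1}.
This completes the inductive step, so b_i = 3·4^i + 3·(-2)^i for all i ≥ 1.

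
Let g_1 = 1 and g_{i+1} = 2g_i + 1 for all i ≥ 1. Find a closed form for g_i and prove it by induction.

Claim: g_i = 2^i − 1.

Base case: g_1 = 1, and 2^1 − 1 = 2 − 1 = 1.
Assume g_r = 2^r − 1 for some r ≥ 1.
Then g_{r+1} = 2g_r + 1 = 2·(2^r − 1) + 1 = 2^{r+1} − 2 + 1 = 2^{r+1} − 1.
This completes the inductive step, so g_i = 2^i − 1 for all i ≥ 1.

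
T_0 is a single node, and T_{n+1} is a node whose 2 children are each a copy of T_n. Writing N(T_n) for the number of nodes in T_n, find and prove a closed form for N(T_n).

Claim: N(T_n) = 2^{n+1} − 1.

Base case: N(T_0) = 1, and 2^{0+1} − 1 = 1.
Assume N(T_m) = 2^{m+1} − 1.
Then N(T_{m+1}) = 1 + 2N(T_m) = 1 + 2(2^{m+1} − 1) = 2^{m+2} − 2 + 1 = 2^{m+2} − 1.
By induction, N(T_n) = 2^{n+1} − 1 for all n ≥ 0.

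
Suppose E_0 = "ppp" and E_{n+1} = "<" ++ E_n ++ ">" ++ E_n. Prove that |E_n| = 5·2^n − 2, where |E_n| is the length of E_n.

Base case: |E_0| = 3, and 5·2^0 − 2 = 3.
Assume |E_m| = 5·2^m − 2.
Then |E_{m+1}| = 1 + |E_m| + 1 + |E_m| = 2|E_m| + 2 = 2(5·2^m − 2) + 2 = 5·2^{m+1} − 4 + 2 = 5·2^{m+1} − 2.
By induction, |E_n| = 5·2^n − 2 for all n ≥ 0.

|E_n| = 5·2^n − 2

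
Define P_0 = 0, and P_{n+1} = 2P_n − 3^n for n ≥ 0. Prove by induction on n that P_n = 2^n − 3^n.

Base case: P_0 = 0, and 2^0 − 3^0 = 1 − 1 = 0.
Assume P_j = 2^j − 3^j for some j ≥ 0.
Then P_{j+1} = 2P_j − 3^j = 2·(2^j − 3^j) − 3^j = 2^{j+1} − 2·3^j − 3^j = 2^{j+1} − 3·3^j = 2^{j+1} − 3^{j+1}.
By induction, P_n = 2^n − 3^n for all n ≥ 0.

P_n = 2^n − 3^n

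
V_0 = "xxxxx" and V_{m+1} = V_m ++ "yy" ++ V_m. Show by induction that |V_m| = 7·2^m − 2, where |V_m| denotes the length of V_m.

Base case: |V_0| = 5, and 7·2^0 − 2 = 5.
Assume |V_j| = 7·2^j − 2.
Then |V_{j+1}| = |V_j| + 2 + |V_j| = 2|V_j| + 2 = 2(7·2^j − 2) + 2 = 7·2^{j+1} − 4 + 2 = 7·2^{j+1} − 2.
This completes the inductive step, so |V_m| = 7·2^m − 2 for all m ≥ 0.

|V_m| = 7·2^m − 2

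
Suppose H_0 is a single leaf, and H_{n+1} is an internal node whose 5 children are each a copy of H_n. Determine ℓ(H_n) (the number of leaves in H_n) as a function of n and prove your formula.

Claim: ℓ(H_n) = 5^n.

Base case: ℓ(H_0) = 1, and 5^0 = 1.
Assume ℓ(H_k) = 5^k.
Then ℓ(H_{k+1}) = 5·ℓ(H_k) = 5·5^k = 5^{k+1}.
So the formula holds for k+1, and by induction ℓ(H_n) = 5^n for all n ≥ 0.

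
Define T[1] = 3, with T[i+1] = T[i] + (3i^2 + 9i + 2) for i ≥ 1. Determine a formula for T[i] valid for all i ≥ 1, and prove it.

Claim: T[i] = i^3 + 3i^2 − 2i + 1.

Base case: T[1] = 3, and 1^3 + 3·1^2 − 2·1 + 1 = 3.
Assume T[k] = k^3 + 3k^2 − 2k + 1.
Then T[k+1] = T[k] + (3k^2 + 9k + 2) = (k^3 + 3k^2 − 2k + 1) + (3k^2 + 9k + 2) = k^3 + 6k^2 + 7k + 3,
and (k+1)^3 + 3·(k+1)^2 − 2·(k+1) + 1 = k^3 + 6k^2 + 7k + 3.
By induction, T[i] = i^3 + 3i^2 − 2i + 1 for all i ≥ 1.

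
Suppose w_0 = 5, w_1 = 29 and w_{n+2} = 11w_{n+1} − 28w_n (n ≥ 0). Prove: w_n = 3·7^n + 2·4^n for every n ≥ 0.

Base cases: w_0 = 5 and 3·7^0 + 2·4^0 = 5; w_1 = 29 and 3·7^1 + 2·4^1 = 29.
Assume w_j = 3·7^j + 2·4^j for all 0 ≤ j ≤ r, where r ≥ 1.
Then w_{r+1} = 11w_r − 28w_{r−1} = 11·(3·7^r + 2·4^r) − 28·(3·7^{r−1} + 2·4^{r−1}) = 3·(11·7 − 28)7^{r−1} + 2·(11·4 − 28)4^{r−1} = 147·7^{r−1} + 32·4^{r−1} = 3·7^{r+1} + 2·4^{r+1}.
So the formula holds for r+1, and by strong induction w_n = 3·7^n + 2·4^n for all n ≥ 0.

w_n = 3·7^n + 2·4^n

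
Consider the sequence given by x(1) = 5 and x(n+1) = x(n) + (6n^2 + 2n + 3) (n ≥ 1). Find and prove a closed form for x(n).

Claim: x(n) = 2n^3 − 2n^2 + 3n + 2.

Base case: x(1) = 5, and 2·1^3 − 2·1^2 + 3·1 + 2 = 5.
Assume x(m) = 2m^3 − 2m^2 + 3m + 2.
Then x(m+1) = x(m) + (6m^2 + 2m + 3) = (2m^3 − 2m^2 + 3m + 2) + (6m^2 + 2m + 3) = 2m^3 + 4m^2 + 5m + 5,
and 2·(m+1)^3 − 2·(m+1)^2 + 3·(m+1) + 2 = 2m^3 + 4m^2 + 5m + 5.
Hence x(n) = 2n^3 − 2n^2 + 3n + 2 for every n ≥ 1, by induction.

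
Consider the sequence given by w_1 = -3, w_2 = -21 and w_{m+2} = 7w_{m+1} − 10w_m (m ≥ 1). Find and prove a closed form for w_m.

Claim: w_m = -5^m + 2^m.

Base cases: w_1 = -3 and -5^1 + 2^1 = -3; w_2 = -21 and -5^2 + 2^2 = -21.
Assume w_j = -5^j + 2^j for all 1 ≤ j ≤ k, where k ≥ 2.
Then w_{k+1} = 7w_k − 10w_{k−1} = 7·(-5^k + 2^k) − 10·(-5^{k−1} + 2^{k−1}) = -(7·5 − 10)5^{k−1} + (7·2 − 10)2^{k−1} = -25·5^{k−1} + 4·2^{k−1} = -5^{k+1} + 2^{k+1}.
By strong induction, w_m = -5^m + 2^m for all m ≥ 1.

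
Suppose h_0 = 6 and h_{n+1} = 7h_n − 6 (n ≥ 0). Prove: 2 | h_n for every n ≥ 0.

Base case: h_0 = 6 = 2·3, so 2 | h_0.
Assume 2 | h_j, so h_j = 2t for some integer t.
Then h_{j+1} = 7h_j − 6 = 7·(2t) − 6 = 2(7t − 3), so 2 | h_{j+1}.
By induction, 2 | h_n for all n ≥ 0.

2 | h_n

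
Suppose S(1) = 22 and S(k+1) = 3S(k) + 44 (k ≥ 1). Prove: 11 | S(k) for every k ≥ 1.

Base case: S(1) = 22 = 11·2, so 11 | S(1).
Assume 11 | S(m), so S(m) = 11t for some integer t.
Then S(m+1) = 3S(m) + 44 = 3·(11t) + 44 = 11(3t + 4), so 11 | S(m+1).
This completes the inductive step, so 11 | S(k) for all k ≥ 1.

11 | S(k)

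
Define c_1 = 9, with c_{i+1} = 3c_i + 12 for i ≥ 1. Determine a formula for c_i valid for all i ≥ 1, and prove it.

Claim: c_i = 5·3^i − 6.

Base case: c_1 = 9, and 5·3^1 − 6 = 15 − 6 = 9.
Assume c_j = 5·3^j − 6 for some j ≥ 1.
Then c_{j+1} = 3c_j + 12 = 3·(5·3^j − 6) + 12 = 15·3^j − 18 + 12 = 5·3^{j+1} − 6.
By induction, c_i = 5·3^i − 6 for all i ≥ 1.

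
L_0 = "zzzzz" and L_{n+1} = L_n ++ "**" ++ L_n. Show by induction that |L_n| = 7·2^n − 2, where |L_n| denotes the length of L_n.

Base case: |L_0| = 5, and 7·2^0 − 2 = 5.
Assume |L_m| = 7·2^m − 2.
Then |L_{m+1}| = |L_m| + 2 + |L_m| = 2|L_m| + 2 = 2(7·2^m − 2) + 2 = 7·2^{m+1} − 4 + 2 = 7·2^{m+1} − 2.
Hence |L_n| = 7·2^n − 2 for every n ≥ 0, by induction.

|L_n| = 7·2^n − 2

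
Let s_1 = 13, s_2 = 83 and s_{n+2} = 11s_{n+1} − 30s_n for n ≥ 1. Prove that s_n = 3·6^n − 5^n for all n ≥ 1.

Base cases: s_1 = 13 and 3·6^1 − 5^1 = 13; s_2 = 83 and 3·6^2 − 5^2 = 83.
Assume s_j = 3·6^j − 5^j for all 1 ≤ j ≤ r, where r ≥ 2.
Then s_{r+1} = 11s_r − 30s_{r−1} = 11·(3·6^r − 5^r) − 30·(3·6^{r−1} − 5^{r−1}) = 3·(11·6 − 30)6^{r−1} − (11·5 − 30)5^{r−1} = 108·6^{r−1} − 25·5^{r−1} = 3·6^{r+1} − 5^{r+1}.
This completes the inductive step, so s_n = 3·6^n − 5^n for all n ≥ 1.

s_n = 3·6^n − 5^n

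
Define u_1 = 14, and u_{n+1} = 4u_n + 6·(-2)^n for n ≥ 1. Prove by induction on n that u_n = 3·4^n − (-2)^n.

Base case: u_1 = 14, and 3·4^1 − (-2)^1 = 12 + 2 = 14.
Assume u_j = 3·4^j − (-2)^j for some j ≥ 1.
Then u_{j+1} = 4u_j + 6·(-2)^j = 4·(3·4^j − (-2)^j) + 6·(-2)^j = 3·4^{j+1} − 4·(-2)^j + 6·(-2)^j = 3·4^{j+1} + 2·(-2)^j = 3·4^{j+1} − (-2)^{j+1}.
Hence u_n = 3·4^n − (-2)^n for every n ≥ 1, by induction.

u_n = 3·4^n − (-2)^n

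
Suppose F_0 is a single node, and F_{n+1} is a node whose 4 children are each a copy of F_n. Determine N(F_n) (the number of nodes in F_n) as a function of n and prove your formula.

Claim: N(F_n) = (4^{n+1} − 1)/3.

Base case: N(F_0) = 1, and (4^{0+1} − 1)/3 = 1.
Assume N(F_m) = (4^{m+1} − 1)/3.
Then N(F_{m+1}) = 1 + 4N(F_m) = 1 + 4·(4^{m+1} − 1)/3 = 1 + (4^{m+2} − 4)/3 = (3 + 4^{m+2} − 4)/3 = (4^{m+2} − 1)/3.
This completes the inductive step, so N(F_n) = (4^{n+1} − 1)/3 for all n ≥ 0.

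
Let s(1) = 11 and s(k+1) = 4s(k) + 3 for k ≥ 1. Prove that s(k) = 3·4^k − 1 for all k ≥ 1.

Base case: s(1) = 11, and 3·4^1 − 1 = 12 − 1 = 11.
Assume s(r) = 3·4^r − 1 for some r ≥ 1.
Then s(r+1) = 4s(r) + 3 = 4·(3·4^r − 1) + 3 = 12·4^r − 4 + 3 = 3·4^{r+1} − 1.
This completes the inductive step, so s(k) = 3·4^k − 1 for all k ≥ 1.

s(k) = 3·4^k − 1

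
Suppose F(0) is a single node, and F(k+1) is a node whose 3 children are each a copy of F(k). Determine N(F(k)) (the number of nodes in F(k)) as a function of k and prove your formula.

Claim: N(F(k)) = (3^{k+1} − 1)/2.

Base case: N(F(0)) = 1, and (3^{0+1} − 1)/2 = 1.
Assume N(F(m)) = (3^{m+1} − 1)/2.
Then N(F(m+1)) = 1 + 3N(F(m)) = 1 + 3·(3^{m+1} − 1)/2 = 1 + (3^{m+2} − 3)/2 = (2 + 3^{m+2} − 3)/2 = (3^{m+2} − 1)/2.
Hence N(F(k)) = (3^{k+1} − 1)/2 for every k ≥ 0, by induction.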